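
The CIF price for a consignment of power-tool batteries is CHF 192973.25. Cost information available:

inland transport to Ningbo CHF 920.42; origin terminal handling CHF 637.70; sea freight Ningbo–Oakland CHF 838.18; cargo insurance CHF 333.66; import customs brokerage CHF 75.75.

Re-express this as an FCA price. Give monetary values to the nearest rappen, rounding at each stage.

FCA price: CHF 191163.71

Not relevant to the conversion: inland to port — on the seller under both CIF and FCA; already in the CIF price and stays in the FCA price. brokerage — on the buyer under both terms; not part of either seller's price.
From CIF to FCA, the seller no longer bears: origin terminal, freight, insurance.
FCA price = 192973.25 − 637.70 − 838.18 − 333.66 = 191163.71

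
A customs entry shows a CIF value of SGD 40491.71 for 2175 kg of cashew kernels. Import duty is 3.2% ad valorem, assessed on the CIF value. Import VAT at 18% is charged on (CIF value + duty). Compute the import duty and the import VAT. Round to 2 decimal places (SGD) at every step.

Import duty: SGD 1295.73; import VAT: SGD 7521.74

Import duty = 40491.71 × 3.2% = 1295.73
VAT base = CIF + duty = 40491.71 + 1295.73 = 41787.44
Import VAT = 41787.44 × 18% = 7521.74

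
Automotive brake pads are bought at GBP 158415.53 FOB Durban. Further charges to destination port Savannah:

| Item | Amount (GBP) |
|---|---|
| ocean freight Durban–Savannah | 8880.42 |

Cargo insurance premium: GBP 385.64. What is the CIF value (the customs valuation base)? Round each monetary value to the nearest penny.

CIF = FOB price + freight + insurance
CIF = 158415.53 + 8880.42 + 385.64 = 167681.59

CIF value: GBP 167681.59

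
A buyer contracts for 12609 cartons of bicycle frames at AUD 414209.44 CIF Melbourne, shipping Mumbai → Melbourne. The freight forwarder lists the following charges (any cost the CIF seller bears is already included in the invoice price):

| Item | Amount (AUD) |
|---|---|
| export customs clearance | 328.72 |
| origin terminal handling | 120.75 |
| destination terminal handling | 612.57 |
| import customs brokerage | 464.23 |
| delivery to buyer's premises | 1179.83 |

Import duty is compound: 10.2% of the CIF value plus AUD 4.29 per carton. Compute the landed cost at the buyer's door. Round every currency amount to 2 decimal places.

Total landed cost: AUD 512808.04

CIF: the seller pays costs through ocean freight and marine insurance to the destination port.
Already in the invoice (seller's account under CIF): export clearance, origin terminal — exclude.
The CIF price already equals the CIF value: 414209.44
Ad valorem component: 414209.44 × 10.2% = 42249.36
Specific component: 12609 × 4.29 = 54092.61
Import duty = 42249.36 + 54092.61 = 96341.97
Buyer bears: destination terminal 612.57 + brokerage 464.23 + delivery 1179.83 + duty 96341.97 = 98598.60
Landed cost = invoice 414209.44 + 98598.60 = 512808.04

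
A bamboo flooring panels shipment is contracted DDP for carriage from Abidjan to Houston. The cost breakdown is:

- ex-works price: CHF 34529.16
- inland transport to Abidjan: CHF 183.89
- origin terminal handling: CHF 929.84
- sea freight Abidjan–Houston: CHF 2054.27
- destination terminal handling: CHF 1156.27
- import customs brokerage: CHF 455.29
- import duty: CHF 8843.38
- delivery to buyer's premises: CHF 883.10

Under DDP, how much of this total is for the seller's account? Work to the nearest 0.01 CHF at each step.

Seller's account: CHF 49035.20

DDP: the seller bears all costs including import duty.
Seller's account: goods 34529.16 + inland to port 183.89 + origin terminal 929.84 + freight 2054.27 + destination terminal 1156.27 + brokerage 455.29 + duty 8843.38 + delivery 883.10 = 49035.20
Buyer's account: 0.00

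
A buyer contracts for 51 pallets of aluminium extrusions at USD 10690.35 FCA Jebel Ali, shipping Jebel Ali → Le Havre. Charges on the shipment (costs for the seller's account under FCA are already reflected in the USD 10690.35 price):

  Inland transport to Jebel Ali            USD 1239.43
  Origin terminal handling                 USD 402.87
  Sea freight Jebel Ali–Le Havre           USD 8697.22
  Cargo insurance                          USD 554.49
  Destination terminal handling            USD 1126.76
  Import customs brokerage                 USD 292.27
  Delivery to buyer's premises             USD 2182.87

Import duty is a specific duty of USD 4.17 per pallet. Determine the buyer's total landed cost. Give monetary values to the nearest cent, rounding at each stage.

Total landed cost: USD 24159.50

FCA: the seller delivers export-cleared goods to the carrier; the buyer bears costs from that point.
Already in the invoice (seller's account under FCA): inland to port — exclude.
CIF value = FCA price + origin terminal + freight + insurance = 10690.35 + 402.87 + 8697.22 + 554.49 = 20344.93
Import duty = 51 × 4.17 = 212.67
Buyer bears: origin terminal 402.87 + freight 8697.22 + insurance 554.49 + destination terminal 1126.76 + brokerage 292.27 + delivery 2182.87 + duty 212.67 = 13469.15
Landed cost = invoice 10690.35 + 13469.15 = 24159.50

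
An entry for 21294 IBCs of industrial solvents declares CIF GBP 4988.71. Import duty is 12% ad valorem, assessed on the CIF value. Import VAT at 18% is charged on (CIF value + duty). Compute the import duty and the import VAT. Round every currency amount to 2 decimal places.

Import duty: GBP 598.65; import VAT: GBP 1005.72

Import duty = 4988.71 × 12% = 598.65
VAT base = CIF + duty = 4988.71 + 598.65 = 5587.36
Import VAT = 5587.36 × 18% = 1005.72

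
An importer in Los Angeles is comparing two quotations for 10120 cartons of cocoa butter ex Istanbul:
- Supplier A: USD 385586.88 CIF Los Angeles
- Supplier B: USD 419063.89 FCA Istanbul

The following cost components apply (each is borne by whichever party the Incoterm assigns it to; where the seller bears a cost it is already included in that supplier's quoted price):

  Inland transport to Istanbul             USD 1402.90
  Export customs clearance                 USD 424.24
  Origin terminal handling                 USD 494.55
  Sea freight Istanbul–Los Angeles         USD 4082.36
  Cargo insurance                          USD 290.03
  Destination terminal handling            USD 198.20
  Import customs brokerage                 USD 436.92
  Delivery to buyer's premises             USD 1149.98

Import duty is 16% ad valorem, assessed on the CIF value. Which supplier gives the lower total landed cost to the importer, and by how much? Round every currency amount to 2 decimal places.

Supplier A (CIF):
The CIF price already equals the CIF value: 385586.88
Import duty = 385586.88 × 16% = 61693.90
Buyer bears (A): 198.20 + 436.92 + 1149.98 = 1785.10
Landed cost (A) = invoice 385586.88 + 1785.10 + duty 61693.90 = 449065.88
Supplier B (FCA):
CIF value = FCA price + origin terminal + freight + insurance = 419063.89 + 494.55 + 4082.36 + 290.03 = 423930.83
Import duty = 423930.83 × 16% = 67828.93
Buyer bears (B): 494.55 + 4082.36 + 290.03 + 198.20 + 436.92 + 1149.98 = 6652.04
Landed cost (B) = invoice 419063.89 + 6652.04 + duty 67828.93 = 493544.86
Difference = |449065.88 − 493544.86| = 44478.98

Supplier A is cheaper by USD 44478.98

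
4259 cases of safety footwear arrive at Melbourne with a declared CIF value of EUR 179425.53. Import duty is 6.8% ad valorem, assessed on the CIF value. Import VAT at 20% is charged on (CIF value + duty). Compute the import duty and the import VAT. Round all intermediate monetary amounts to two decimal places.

Import duty = 179425.53 × 6.8% = 12200.94
VAT base = CIF + duty = 179425.53 + 12200.94 = 191626.47
Import VAT = 191626.47 × 20% = 38325.29

Import duty: EUR 12200.94; import VAT: EUR 38325.29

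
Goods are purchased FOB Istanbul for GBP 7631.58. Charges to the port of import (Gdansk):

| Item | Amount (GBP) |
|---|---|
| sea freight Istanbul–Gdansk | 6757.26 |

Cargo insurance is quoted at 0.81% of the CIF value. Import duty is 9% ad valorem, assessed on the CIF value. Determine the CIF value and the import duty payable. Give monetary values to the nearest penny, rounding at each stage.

CIF value: GBP 14506.34; import duty: GBP 1305.57

Let C be the CIF value. C = FOB price + freight + 0.81% × C
C − 0.81% × C = 7631.58 + 6757.26
0.9919 × C = 14388.84
C = 14388.84 / 0.9919 = 14506.34
Insurance premium = 0.81% × 14506.34 = 117.50
Import duty = 14506.34 × 9% = 1305.57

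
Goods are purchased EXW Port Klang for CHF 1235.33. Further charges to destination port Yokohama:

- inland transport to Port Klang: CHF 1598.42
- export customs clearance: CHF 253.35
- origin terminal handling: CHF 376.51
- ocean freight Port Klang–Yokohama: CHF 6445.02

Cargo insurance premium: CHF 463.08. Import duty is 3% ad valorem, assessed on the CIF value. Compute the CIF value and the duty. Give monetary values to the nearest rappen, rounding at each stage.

CIF value: CHF 10371.71; import duty: CHF 311.15

CIF = EXW price + pre-shipment costs + freight + insurance
CIF = 1235.33 + 1598.42 + 253.35 + 376.51 + 6445.02 + 463.08 = 10371.71
Import duty = 10371.71 × 3% = 311.15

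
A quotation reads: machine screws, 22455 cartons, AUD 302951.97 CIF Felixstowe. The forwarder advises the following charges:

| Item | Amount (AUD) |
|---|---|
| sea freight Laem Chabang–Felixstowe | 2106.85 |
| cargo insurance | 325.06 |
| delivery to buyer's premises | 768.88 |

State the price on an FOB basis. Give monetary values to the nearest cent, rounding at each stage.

Not relevant to the conversion: delivery — on the buyer under both terms; not part of either seller's price.
From CIF to FOB, the seller no longer bears: freight, insurance.
FOB price = 302951.97 − 2106.85 − 325.06 = 300520.06

FOB price: AUD 300520.06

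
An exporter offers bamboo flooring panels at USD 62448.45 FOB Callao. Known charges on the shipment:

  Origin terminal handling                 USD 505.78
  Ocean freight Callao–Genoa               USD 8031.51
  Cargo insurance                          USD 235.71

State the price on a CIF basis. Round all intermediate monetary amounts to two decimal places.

CIF price: USD 70715.67

Not relevant to the conversion: origin terminal — on the seller under both FOB and CIF; already in the FOB price and stays in the CIF price.
From FOB to CIF, the seller additionally bears: freight, insurance.
CIF price = 62448.45 + 8031.51 + 235.71 = 70715.67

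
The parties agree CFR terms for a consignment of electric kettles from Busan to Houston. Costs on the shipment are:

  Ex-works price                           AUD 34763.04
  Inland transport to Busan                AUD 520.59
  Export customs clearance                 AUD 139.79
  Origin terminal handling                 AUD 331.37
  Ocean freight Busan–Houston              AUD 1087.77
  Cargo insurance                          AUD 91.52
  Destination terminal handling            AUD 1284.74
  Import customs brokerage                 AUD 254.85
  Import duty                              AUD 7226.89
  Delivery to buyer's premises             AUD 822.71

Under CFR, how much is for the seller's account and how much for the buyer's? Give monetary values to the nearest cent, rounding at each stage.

CFR: the seller pays costs through ocean freight to the destination port, but not insurance.
Seller's account: goods 34763.04 + inland to port 520.59 + export clearance 139.79 + origin terminal 331.37 + freight 1087.77 = 36842.56
Buyer's account: insurance 91.52 + destination terminal 1284.74 + brokerage 254.85 + duty 7226.89 + delivery 822.71 = 9680.71

Seller: AUD 36842.56; buyer: AUD 9680.71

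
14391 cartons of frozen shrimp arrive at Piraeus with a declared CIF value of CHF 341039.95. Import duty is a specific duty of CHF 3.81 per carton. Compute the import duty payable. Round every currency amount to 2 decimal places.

Import duty: CHF 54829.71

Import duty = 14391 × 3.81 = 54829.71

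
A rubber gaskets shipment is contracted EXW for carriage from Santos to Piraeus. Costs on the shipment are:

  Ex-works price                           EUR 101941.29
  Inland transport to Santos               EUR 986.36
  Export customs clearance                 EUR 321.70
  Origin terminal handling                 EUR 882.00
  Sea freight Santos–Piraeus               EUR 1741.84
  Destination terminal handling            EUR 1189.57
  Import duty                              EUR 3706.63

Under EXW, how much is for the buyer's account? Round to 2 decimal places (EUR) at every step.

EXW: the seller makes goods available at their premises; the buyer bears all onward costs.
Seller's account: goods 101941.29 = 101941.29
Buyer's account: inland to port 986.36 + export clearance 321.70 + origin terminal 882.00 + freight 1741.84 + destination terminal 1189.57 + duty 3706.63 = 8828.10

Buyer's account: EUR 8828.10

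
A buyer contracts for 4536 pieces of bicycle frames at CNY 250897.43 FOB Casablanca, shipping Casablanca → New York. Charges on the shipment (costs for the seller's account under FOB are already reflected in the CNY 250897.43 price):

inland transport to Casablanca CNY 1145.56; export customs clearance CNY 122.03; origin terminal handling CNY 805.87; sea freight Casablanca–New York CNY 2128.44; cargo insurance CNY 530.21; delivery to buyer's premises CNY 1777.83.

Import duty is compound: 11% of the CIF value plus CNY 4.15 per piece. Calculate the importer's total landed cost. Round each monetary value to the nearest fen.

Total landed cost: CNY 302049.48

FOB: the seller bears costs until goods are on board at the origin port; the buyer bears freight, insurance and all costs thereafter.
Already in the invoice (seller's account under FOB): inland to port, export clearance, origin terminal — exclude.
CIF value = FOB price + freight + insurance = 250897.43 + 2128.44 + 530.21 = 253556.08
Ad valorem component: 253556.08 × 11% = 27891.17
Specific component: 4536 × 4.15 = 18824.40
Import duty = 27891.17 + 18824.40 = 46715.57
Buyer bears: freight 2128.44 + insurance 530.21 + delivery 1777.83 + duty 46715.57 = 51152.05
Landed cost = invoice 250897.43 + 51152.05 = 302049.48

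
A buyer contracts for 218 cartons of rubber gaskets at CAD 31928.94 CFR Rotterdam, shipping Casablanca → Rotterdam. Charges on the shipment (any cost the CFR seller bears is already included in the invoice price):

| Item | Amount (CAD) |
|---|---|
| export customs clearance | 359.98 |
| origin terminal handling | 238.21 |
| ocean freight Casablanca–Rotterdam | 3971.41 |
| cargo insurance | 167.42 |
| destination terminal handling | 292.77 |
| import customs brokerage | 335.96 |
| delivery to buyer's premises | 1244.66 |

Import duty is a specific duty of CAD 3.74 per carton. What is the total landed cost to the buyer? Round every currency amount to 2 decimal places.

Total landed cost: CAD 34785.07

CFR: the seller pays costs through ocean freight to the destination port, but not insurance.
Already in the invoice (seller's account under CFR): export clearance, origin terminal, freight — exclude.
CIF value = CFR price + insurance = 31928.94 + 167.42 = 32096.36
Import duty = 218 × 3.74 = 815.32
Buyer bears: insurance 167.42 + destination terminal 292.77 + brokerage 335.96 + delivery 1244.66 + duty 815.32 = 2856.13
Landed cost = invoice 31928.94 + 2856.13 = 34785.07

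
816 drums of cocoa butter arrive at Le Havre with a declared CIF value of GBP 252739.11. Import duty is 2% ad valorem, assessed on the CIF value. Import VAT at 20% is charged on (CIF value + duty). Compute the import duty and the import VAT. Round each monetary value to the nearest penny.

Import duty = 252739.11 × 2% = 5054.78
VAT base = CIF + duty = 252739.11 + 5054.78 = 257793.89
Import VAT = 257793.89 × 20% = 51558.78

Import duty: GBP 5054.78; import VAT: GBP 51558.78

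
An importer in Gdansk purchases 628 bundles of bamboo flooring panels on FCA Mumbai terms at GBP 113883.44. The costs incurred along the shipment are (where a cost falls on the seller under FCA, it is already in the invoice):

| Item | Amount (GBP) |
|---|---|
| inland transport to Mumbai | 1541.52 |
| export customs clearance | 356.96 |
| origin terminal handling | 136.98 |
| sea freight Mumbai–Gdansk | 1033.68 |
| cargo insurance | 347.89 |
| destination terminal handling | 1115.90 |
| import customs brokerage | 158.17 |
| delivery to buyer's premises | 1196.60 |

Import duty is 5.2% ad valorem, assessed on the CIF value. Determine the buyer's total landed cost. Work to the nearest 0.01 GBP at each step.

FCA: the seller delivers export-cleared goods to the carrier; the buyer bears costs from that point.
Already in the invoice (seller's account under FCA): inland to port, export clearance — exclude.
CIF value = FCA price + origin terminal + freight + insurance = 113883.44 + 136.98 + 1033.68 + 347.89 = 115401.99
Import duty = 115401.99 × 5.2% = 6000.90
Buyer bears: origin terminal 136.98 + freight 1033.68 + insurance 347.89 + destination terminal 1115.90 + brokerage 158.17 + delivery 1196.60 + duty 6000.90 = 9990.12
Landed cost = invoice 113883.44 + 9990.12 = 123873.56

Total landed cost: GBP 123873.56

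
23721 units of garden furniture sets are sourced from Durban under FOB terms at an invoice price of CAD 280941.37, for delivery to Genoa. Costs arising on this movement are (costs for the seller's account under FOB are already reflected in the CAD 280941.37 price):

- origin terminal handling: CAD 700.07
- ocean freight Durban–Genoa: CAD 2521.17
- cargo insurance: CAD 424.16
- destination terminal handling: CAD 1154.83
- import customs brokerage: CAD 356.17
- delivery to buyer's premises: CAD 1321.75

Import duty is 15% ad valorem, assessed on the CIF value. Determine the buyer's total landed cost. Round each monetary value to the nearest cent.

FOB: the seller bears costs until goods are on board at the origin port; the buyer bears freight, insurance and all costs thereafter.
Already in the invoice (seller's account under FOB): origin terminal — exclude.
CIF value = FOB price + freight + insurance = 280941.37 + 2521.17 + 424.16 = 283886.70
Import duty = 283886.70 × 15% = 42583.01
Buyer bears: freight 2521.17 + insurance 424.16 + destination terminal 1154.83 + brokerage 356.17 + delivery 1321.75 + duty 42583.01 = 48361.09
Landed cost = invoice 280941.37 + 48361.09 = 329302.46

Total landed cost: CAD 329302.46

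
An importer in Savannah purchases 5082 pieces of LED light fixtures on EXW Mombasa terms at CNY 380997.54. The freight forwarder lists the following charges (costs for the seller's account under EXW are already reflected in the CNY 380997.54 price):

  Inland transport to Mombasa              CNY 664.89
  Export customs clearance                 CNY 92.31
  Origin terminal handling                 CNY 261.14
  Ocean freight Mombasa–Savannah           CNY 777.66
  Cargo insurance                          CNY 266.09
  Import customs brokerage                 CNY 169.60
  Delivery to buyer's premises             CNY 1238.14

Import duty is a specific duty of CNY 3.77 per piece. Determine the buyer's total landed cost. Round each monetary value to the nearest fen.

Total landed cost: CNY 403626.51

EXW: the seller makes goods available at their premises; the buyer bears all onward costs.
CIF value = EXW price + inland to port + export clearance + origin terminal + freight + insurance = 380997.54 + 664.89 + 92.31 + 261.14 + 777.66 + 266.09 = 383059.63
Import duty = 5082 × 3.77 = 19159.14
Buyer bears: inland to port 664.89 + export clearance 92.31 + origin terminal 261.14 + freight 777.66 + insurance 266.09 + brokerage 169.60 + delivery 1238.14 + duty 19159.14 = 22628.97
Landed cost = invoice 380997.54 + 22628.97 = 403626.51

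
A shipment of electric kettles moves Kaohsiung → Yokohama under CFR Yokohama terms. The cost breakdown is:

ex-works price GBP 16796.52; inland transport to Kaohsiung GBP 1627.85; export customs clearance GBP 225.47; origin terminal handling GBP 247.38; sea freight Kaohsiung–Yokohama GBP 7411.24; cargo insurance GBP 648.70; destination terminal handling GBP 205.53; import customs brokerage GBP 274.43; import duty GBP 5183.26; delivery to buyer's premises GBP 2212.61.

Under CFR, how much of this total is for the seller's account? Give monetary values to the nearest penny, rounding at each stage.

Seller's account: GBP 26308.46

CFR: the seller pays costs through ocean freight to the destination port, but not insurance.
Seller's account: goods 16796.52 + inland to port 1627.85 + export clearance 225.47 + origin terminal 247.38 + freight 7411.24 = 26308.46
Buyer's account: insurance 648.70 + destination terminal 205.53 + brokerage 274.43 + duty 5183.26 + delivery 2212.61 = 8524.53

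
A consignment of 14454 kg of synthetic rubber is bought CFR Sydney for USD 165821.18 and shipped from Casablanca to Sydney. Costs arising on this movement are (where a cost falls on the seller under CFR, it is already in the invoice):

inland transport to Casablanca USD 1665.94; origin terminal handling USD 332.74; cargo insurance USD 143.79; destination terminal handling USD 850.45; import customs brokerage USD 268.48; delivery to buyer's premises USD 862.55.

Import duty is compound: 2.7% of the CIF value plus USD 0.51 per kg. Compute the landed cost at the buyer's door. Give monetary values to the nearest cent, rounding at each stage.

CFR: the seller pays costs through ocean freight to the destination port, but not insurance.
Already in the invoice (seller's account under CFR): inland to port, origin terminal — exclude.
CIF value = CFR price + insurance = 165821.18 + 143.79 = 165964.97
Ad valorem component: 165964.97 × 2.7% = 4481.05
Specific component: 14454 × 0.51 = 7371.54
Import duty = 4481.05 + 7371.54 = 11852.59
Buyer bears: insurance 143.79 + destination terminal 850.45 + brokerage 268.48 + delivery 862.55 + duty 11852.59 = 13977.86
Landed cost = invoice 165821.18 + 13977.86 = 179799.04

Total landed cost: USD 179799.04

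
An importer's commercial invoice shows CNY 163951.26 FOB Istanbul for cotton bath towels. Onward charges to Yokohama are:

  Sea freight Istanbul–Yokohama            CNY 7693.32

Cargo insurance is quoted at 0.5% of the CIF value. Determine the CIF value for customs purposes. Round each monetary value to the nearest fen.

CIF value: CNY 172507.12

Let C be the CIF value. C = FOB price + freight + 0.5% × C
C − 0.5% × C = 163951.26 + 7693.32
0.995 × C = 171644.58
C = 171644.58 / 0.995 = 172507.12
Insurance premium = 0.5% × 172507.12 = 862.54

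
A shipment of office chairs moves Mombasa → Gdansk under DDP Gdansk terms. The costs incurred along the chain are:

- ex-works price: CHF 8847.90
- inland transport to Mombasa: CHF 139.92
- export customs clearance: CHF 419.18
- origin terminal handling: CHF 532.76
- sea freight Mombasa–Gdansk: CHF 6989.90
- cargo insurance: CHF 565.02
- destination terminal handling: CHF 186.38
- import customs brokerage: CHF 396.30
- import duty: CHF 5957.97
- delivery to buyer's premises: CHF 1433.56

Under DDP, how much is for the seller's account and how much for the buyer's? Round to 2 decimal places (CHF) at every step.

Seller: CHF 25468.89; buyer: CHF 0.00

DDP: the seller bears all costs including import duty.
Seller's account: goods 8847.90 + inland to port 139.92 + export clearance 419.18 + origin terminal 532.76 + freight 6989.90 + insurance 565.02 + destination terminal 186.38 + brokerage 396.30 + duty 5957.97 + delivery 1433.56 = 25468.89
Buyer's account: 0.00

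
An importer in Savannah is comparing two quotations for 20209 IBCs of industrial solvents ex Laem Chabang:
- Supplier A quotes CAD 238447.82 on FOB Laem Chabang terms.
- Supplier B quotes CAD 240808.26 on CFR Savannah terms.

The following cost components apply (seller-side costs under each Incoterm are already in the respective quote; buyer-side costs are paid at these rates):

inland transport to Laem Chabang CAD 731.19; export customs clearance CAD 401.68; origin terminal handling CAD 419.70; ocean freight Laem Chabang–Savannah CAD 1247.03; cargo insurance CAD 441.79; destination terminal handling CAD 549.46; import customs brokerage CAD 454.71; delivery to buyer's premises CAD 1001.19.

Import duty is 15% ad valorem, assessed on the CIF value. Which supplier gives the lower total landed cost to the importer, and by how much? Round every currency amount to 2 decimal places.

Supplier A (FOB):
CIF value = FOB price + freight + insurance = 238447.82 + 1247.03 + 441.79 = 240136.64
Import duty = 240136.64 × 15% = 36020.50
Buyer bears (A): 1247.03 + 441.79 + 549.46 + 454.71 + 1001.19 = 3694.18
Landed cost (A) = invoice 238447.82 + 3694.18 + duty 36020.50 = 278162.50
Supplier B (CFR):
CIF value = CFR price + insurance = 240808.26 + 441.79 = 241250.05
Import duty = 241250.05 × 15% = 36187.51
Buyer bears (B): 441.79 + 549.46 + 454.71 + 1001.19 = 2447.15
Landed cost (B) = invoice 240808.26 + 2447.15 + duty 36187.51 = 279442.92
Difference = |278162.50 − 279442.92| = 1280.42

Supplier A is cheaper by CAD 1280.42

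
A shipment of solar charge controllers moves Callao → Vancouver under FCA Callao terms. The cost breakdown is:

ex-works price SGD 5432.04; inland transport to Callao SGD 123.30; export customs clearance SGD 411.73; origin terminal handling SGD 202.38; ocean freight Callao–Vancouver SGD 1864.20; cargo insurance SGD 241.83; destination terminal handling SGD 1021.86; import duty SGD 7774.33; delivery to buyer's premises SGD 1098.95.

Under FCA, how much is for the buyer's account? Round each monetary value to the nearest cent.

Buyer's account: SGD 12203.55

FCA: the seller delivers export-cleared goods to the carrier; the buyer bears costs from that point.
Seller's account: goods 5432.04 + inland to port 123.30 + export clearance 411.73 = 5967.07
Buyer's account: origin terminal 202.38 + freight 1864.20 + insurance 241.83 + destination terminal 1021.86 + duty 7774.33 + delivery 1098.95 = 12203.55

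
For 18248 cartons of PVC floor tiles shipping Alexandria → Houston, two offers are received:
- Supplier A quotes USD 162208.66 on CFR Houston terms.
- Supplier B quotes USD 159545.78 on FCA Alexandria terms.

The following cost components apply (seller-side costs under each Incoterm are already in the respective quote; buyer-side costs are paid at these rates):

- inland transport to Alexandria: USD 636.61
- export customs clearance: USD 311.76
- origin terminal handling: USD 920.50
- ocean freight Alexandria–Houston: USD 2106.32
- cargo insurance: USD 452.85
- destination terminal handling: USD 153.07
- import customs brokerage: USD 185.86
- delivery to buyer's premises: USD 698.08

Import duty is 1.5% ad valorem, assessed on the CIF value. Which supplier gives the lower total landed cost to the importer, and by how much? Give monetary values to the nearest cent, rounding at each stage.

Supplier A is cheaper by USD 369.40

Supplier A (CFR):
CIF value = CFR price + insurance = 162208.66 + 452.85 = 162661.51
Import duty = 162661.51 × 1.5% = 2439.92
Buyer bears (A): 452.85 + 153.07 + 185.86 + 698.08 = 1489.86
Landed cost (A) = invoice 162208.66 + 1489.86 + duty 2439.92 = 166138.44
Supplier B (FCA):
CIF value = FCA price + origin terminal + freight + insurance = 159545.78 + 920.50 + 2106.32 + 452.85 = 163025.45
Import duty = 163025.45 × 1.5% = 2445.38
Buyer bears (B): 920.50 + 2106.32 + 452.85 + 153.07 + 185.86 + 698.08 = 4516.68
Landed cost (B) = invoice 159545.78 + 4516.68 + duty 2445.38 = 166507.84
Difference = |166138.44 − 166507.84| = 369.40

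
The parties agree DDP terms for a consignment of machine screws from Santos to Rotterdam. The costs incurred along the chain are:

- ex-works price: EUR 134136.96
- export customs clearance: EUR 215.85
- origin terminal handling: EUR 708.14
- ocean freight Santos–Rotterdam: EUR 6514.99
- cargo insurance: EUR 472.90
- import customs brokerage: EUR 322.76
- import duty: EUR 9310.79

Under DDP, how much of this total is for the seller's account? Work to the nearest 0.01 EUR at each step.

DDP: the seller bears all costs including import duty.
Seller's account: goods 134136.96 + export clearance 215.85 + origin terminal 708.14 + freight 6514.99 + insurance 472.90 + brokerage 322.76 + duty 9310.79 = 151682.39
Buyer's account: 0.00

Seller's account: EUR 151682.39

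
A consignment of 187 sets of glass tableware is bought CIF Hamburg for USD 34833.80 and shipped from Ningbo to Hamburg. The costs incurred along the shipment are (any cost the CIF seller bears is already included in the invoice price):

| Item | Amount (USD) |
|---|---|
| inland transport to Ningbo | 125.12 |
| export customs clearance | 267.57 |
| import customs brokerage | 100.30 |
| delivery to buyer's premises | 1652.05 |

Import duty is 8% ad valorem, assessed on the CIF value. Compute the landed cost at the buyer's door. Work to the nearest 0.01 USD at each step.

CIF: the seller pays costs through ocean freight and marine insurance to the destination port.
Already in the invoice (seller's account under CIF): inland to port, export clearance — exclude.
The CIF price already equals the CIF value: 34833.80
Import duty = 34833.80 × 8% = 2786.70
Buyer bears: brokerage 100.30 + delivery 1652.05 + duty 2786.70 = 4539.05
Landed cost = invoice 34833.80 + 4539.05 = 39372.85

Total landed cost: USD 39372.85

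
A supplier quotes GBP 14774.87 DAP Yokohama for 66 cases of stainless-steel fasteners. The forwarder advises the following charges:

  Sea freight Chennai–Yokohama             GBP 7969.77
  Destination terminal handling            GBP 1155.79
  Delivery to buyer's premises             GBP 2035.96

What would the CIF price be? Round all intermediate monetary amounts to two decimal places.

Not relevant to the conversion: freight — on the seller under both DAP and CIF; already in the DAP price and stays in the CIF price.
From DAP to CIF, the seller no longer bears: destination terminal, delivery.
CIF price = 14774.87 − 1155.79 − 2035.96 = 11583.12

CIF price: GBP 11583.12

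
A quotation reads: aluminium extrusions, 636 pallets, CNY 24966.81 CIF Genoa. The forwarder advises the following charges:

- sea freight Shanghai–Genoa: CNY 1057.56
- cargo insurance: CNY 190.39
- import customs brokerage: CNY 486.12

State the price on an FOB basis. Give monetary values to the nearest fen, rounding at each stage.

FOB price: CNY 23718.86

Not relevant to the conversion: brokerage — on the buyer under both terms; not part of either seller's price.
From CIF to FOB, the seller no longer bears: freight, insurance.
FOB price = 24966.81 − 1057.56 − 190.39 = 23718.86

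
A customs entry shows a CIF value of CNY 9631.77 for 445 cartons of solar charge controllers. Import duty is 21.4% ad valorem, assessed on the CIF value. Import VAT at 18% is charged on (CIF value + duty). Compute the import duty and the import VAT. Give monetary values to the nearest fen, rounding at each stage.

Import duty = 9631.77 × 21.4% = 2061.20
VAT base = CIF + duty = 9631.77 + 2061.20 = 11692.97
Import VAT = 11692.97 × 18% = 2104.73

Import duty: CNY 2061.20; import VAT: CNY 2104.73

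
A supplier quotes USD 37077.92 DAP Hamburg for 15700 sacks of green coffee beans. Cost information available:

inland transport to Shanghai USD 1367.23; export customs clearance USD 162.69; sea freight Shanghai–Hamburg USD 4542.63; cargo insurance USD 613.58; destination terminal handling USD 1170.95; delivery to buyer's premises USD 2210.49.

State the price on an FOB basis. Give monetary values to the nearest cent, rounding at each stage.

Not relevant to the conversion: export clearance, inland to port — on the seller under both DAP and FOB; already in the DAP price and stays in the FOB price.
From DAP to FOB, the seller no longer bears: freight, insurance, destination terminal, delivery.
FOB price = 37077.92 − 4542.63 − 613.58 − 1170.95 − 2210.49 = 28540.27

FOB price: USD 28540.27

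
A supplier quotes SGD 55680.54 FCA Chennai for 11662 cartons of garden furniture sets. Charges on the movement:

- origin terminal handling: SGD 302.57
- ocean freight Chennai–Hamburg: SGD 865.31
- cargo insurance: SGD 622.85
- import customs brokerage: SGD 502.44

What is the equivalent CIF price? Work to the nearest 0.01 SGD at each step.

CIF price: SGD 57471.27

Not relevant to the conversion: brokerage — on the buyer under both terms; not part of either seller's price.
From FCA to CIF, the seller additionally bears: origin terminal, freight, insurance.
CIF price = 55680.54 + 302.57 + 865.31 + 622.85 = 57471.27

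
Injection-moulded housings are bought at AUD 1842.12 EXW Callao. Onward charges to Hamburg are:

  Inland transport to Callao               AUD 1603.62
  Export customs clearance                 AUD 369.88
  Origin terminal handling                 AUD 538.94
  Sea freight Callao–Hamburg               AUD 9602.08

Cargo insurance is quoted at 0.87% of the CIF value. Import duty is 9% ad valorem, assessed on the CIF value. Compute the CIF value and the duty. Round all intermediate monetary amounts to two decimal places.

Let C be the CIF value. C = EXW price + pre-shipment costs + freight + 0.87% × C
C − 0.87% × C = 1842.12 + 1603.62 + 369.88 + 538.94 + 9602.08
0.9913 × C = 13956.64
C = 13956.64 / 0.9913 = 14079.13
Insurance premium = 0.87% × 14079.13 = 122.49
Import duty = 14079.13 × 9% = 1267.12

CIF value: AUD 14079.13; import duty: AUD 1267.12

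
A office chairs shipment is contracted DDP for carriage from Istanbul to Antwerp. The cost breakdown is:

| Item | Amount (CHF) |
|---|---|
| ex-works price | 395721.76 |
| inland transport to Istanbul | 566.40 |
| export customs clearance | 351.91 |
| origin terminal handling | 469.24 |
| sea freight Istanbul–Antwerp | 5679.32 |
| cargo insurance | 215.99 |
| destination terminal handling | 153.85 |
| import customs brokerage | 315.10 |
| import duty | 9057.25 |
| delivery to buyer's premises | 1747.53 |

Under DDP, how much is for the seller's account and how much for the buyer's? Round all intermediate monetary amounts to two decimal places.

DDP: the seller bears all costs including import duty.
Seller's account: goods 395721.76 + inland to port 566.40 + export clearance 351.91 + origin terminal 469.24 + freight 5679.32 + insurance 215.99 + destination terminal 153.85 + brokerage 315.10 + duty 9057.25 + delivery 1747.53 = 414278.35
Buyer's account: 0.00

Seller: CHF 414278.35; buyer: CHF 0.00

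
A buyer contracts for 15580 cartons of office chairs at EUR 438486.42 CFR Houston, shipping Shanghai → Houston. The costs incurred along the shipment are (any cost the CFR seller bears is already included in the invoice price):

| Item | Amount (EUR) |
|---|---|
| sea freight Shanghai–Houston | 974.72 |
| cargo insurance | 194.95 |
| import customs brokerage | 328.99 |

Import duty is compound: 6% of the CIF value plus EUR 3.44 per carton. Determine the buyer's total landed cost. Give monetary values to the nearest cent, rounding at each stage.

Total landed cost: EUR 518926.44

CFR: the seller pays costs through ocean freight to the destination port, but not insurance.
Already in the invoice (seller's account under CFR): freight — exclude.
CIF value = CFR price + insurance = 438486.42 + 194.95 = 438681.37
Ad valorem component: 438681.37 × 6% = 26320.88
Specific component: 15580 × 3.44 = 53595.20
Import duty = 26320.88 + 53595.20 = 79916.08
Buyer bears: insurance 194.95 + brokerage 328.99 + duty 79916.08 = 80440.02
Landed cost = invoice 438486.42 + 80440.02 = 518926.44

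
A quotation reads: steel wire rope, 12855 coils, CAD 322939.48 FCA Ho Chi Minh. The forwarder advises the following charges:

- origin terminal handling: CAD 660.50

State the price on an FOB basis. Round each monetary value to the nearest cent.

FOB price: CAD 323599.98

From FCA to FOB, the seller additionally bears: origin terminal.
FOB price = 322939.48 + 660.50 = 323599.98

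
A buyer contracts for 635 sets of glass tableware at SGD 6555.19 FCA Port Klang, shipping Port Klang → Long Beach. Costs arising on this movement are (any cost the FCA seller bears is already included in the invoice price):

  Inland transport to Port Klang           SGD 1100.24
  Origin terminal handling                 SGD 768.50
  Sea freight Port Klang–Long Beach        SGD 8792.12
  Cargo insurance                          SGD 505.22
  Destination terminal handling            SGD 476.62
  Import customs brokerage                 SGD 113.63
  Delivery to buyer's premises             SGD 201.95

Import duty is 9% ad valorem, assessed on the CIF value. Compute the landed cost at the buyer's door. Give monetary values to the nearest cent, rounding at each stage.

FCA: the seller delivers export-cleared goods to the carrier; the buyer bears costs from that point.
Already in the invoice (seller's account under FCA): inland to port — exclude.
CIF value = FCA price + origin terminal + freight + insurance = 6555.19 + 768.50 + 8792.12 + 505.22 = 16621.03
Import duty = 16621.03 × 9% = 1495.89
Buyer bears: origin terminal 768.50 + freight 8792.12 + insurance 505.22 + destination terminal 476.62 + brokerage 113.63 + delivery 201.95 + duty 1495.89 = 12353.93
Landed cost = invoice 6555.19 + 12353.93 = 18909.12

Total landed cost: SGD 18909.12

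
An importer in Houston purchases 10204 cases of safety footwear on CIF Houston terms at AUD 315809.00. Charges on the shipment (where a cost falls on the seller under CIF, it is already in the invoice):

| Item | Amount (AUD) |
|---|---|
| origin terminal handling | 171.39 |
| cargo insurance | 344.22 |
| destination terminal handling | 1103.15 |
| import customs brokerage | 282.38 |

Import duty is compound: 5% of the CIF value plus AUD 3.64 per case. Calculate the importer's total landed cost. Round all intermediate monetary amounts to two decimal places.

Total landed cost: AUD 370127.54

CIF: the seller pays costs through ocean freight and marine insurance to the destination port.
Already in the invoice (seller's account under CIF): origin terminal, insurance — exclude.
The CIF price already equals the CIF value: 315809.00
Ad valorem component: 315809.00 × 5% = 15790.45
Specific component: 10204 × 3.64 = 37142.56
Import duty = 15790.45 + 37142.56 = 52933.01
Buyer bears: destination terminal 1103.15 + brokerage 282.38 + duty 52933.01 = 54318.54
Landed cost = invoice 315809.00 + 54318.54 = 370127.54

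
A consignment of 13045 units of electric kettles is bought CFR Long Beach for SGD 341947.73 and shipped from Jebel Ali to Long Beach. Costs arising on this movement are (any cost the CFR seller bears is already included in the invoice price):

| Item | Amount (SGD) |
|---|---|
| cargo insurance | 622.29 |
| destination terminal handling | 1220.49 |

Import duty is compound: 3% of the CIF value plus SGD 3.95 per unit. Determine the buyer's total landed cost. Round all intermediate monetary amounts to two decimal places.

CFR: the seller pays costs through ocean freight to the destination port, but not insurance.
CIF value = CFR price + insurance = 341947.73 + 622.29 = 342570.02
Ad valorem component: 342570.02 × 3% = 10277.10
Specific component: 13045 × 3.95 = 51527.75
Import duty = 10277.10 + 51527.75 = 61804.85
Buyer bears: insurance 622.29 + destination terminal 1220.49 + duty 61804.85 = 63647.63
Landed cost = invoice 341947.73 + 63647.63 = 405595.36

Total landed cost: SGD 405595.36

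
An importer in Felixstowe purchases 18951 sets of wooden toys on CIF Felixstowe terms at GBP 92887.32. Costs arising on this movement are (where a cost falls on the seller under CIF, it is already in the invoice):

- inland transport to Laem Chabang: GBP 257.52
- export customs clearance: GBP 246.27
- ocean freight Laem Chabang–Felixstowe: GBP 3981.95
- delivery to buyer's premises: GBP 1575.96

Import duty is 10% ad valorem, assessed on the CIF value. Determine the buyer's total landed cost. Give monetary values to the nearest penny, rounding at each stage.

CIF: the seller pays costs through ocean freight and marine insurance to the destination port.
Already in the invoice (seller's account under CIF): inland to port, export clearance, freight — exclude.
The CIF price already equals the CIF value: 92887.32
Import duty = 92887.32 × 10% = 9288.73
Buyer bears: delivery 1575.96 + duty 9288.73 = 10864.69
Landed cost = invoice 92887.32 + 10864.69 = 103752.01

Total landed cost: GBP 103752.01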